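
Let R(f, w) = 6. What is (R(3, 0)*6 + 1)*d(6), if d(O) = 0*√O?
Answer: 0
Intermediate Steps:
d(O) = 0
(R(3, 0)*6 + 1)*d(6) = (6*6 + 1)*0 = (36 + 1)*0 = 37*0 = 0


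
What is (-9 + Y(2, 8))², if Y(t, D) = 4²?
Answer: 49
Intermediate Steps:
Y(t, D) = 16
(-9 + Y(2, 8))² = (-9 + 16)² = 7² = 49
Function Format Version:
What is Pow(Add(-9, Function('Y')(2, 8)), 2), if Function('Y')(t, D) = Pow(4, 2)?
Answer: 49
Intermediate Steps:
Function('Y')(t, D) = 16
Pow(Add(-9, Function('Y')(2, 8)), 2) = Pow(Add(-9, 16), 2) = Pow(7, 2) = 49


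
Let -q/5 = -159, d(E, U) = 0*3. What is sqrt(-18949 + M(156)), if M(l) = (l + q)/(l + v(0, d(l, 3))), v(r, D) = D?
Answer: I*sqrt(12805403)/26 ≈ 137.63*I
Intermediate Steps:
d(E, U) = 0
q = 795 (q = -5*(-159) = 795)
M(l) = (795 + l)/l (M(l) = (l + 795)/(l + 0) = (795 + l)/l)
sqrt(-18949 + M(156)) = sqrt(-18949 + (795 + 156)/156) = sqrt(-18949 + (1/156)*951) = sqrt(-18949 + 317/52) = sqrt(-985031/52) = I*sqrt(12805403)/26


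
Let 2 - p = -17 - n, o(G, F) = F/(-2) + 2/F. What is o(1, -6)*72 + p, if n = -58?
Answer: 153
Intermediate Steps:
o(G, F) = 2/F - F/2 (o(G, F) = F*(-½) + 2/F = -F/2 + 2/F = 2/F - F/2)
p = -39 (p = 2 - (-17 - 1*(-58)) = 2 - (-17 + 58) = 2 - 1*41 = 2 - 41 = -39)
o(1, -6)*72 + p = (2/(-6) - ½*(-6))*72 - 39 = (2*(-⅙) + 3)*72 - 39 = (-⅓ + 3)*72 - 39 = (8/3)*72 - 39 = 192 - 39 = 153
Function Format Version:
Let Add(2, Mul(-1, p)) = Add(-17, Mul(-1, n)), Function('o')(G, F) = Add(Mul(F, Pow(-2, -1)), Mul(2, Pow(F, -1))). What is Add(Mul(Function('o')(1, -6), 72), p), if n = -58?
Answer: 153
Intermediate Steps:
Function('o')(G, F) = Add(Mul(2, Pow(F, -1)), Mul(Rational(-1, 2), F)) (Function('o')(G, F) = Add(Mul(F, Rational(-1, 2)), Mul(2, Pow(F, -1))) = Add(Mul(Rational(-1, 2), F), Mul(2, Pow(F, -1))) = Add(Mul(2, Pow(F, -1)), Mul(Rational(-1, 2), F)))
p = -39 (p = Add(2, Mul(-1, Add(-17, Mul(-1, -58)))) = Add(2, Mul(-1, Add(-17, 58))) = Add(2, Mul(-1, 41)) = Add(2, -41) = -39)
Add(Mul(Function('o')(1, -6), 72), p) = Add(Mul(Add(Mul(2, Pow(-6, -1)), Mul(Rational(-1, 2), -6)), 72), -39) = Add(Mul(Add(Mul(2, Rational(-1, 6)), 3), 72), -39) = Add(Mul(Add(Rational(-1, 3), 3), 72), -39) = Add(Mul(Rational(8, 3), 72), -39) = Add(192, -39) = 153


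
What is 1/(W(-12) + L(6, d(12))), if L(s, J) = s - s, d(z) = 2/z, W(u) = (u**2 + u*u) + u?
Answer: 1/276 ≈ 0.0036232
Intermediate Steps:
W(u) = u + 2*u**2 (W(u) = (u**2 + u**2) + u = 2*u**2 + u = u + 2*u**2)
L(s, J) = 0
1/(W(-12) + L(6, d(12))) = 1/(-12*(1 + 2*(-12)) + 0) = 1/(-12*(1 - 24) + 0) = 1/(-12*(-23) + 0) = 1/(276 + 0) = 1/276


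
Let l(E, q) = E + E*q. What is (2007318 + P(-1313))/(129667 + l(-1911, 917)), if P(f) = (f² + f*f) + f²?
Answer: -7179225/1624631 ≈ -4.4190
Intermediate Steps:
P(f) = 3*f² (P(f) = (f² + f²) + f² = 2*f² + f² = 3*f²)
(2007318 + P(-1313))/(129667 + l(-1911, 917)) = (2007318 + 3*(-1313)²)/(129667 - 1911*(1 + 917)) = (2007318 + 3*1723969)/(129667 - 1911*918) = (2007318 + 5171907)/(129667 - 1754298) = 7179225/(-1624631) = 7179225*(-1/1624631) = -7179225/1624631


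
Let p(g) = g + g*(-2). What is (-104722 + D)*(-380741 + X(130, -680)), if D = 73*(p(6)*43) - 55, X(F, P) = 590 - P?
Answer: 46906789781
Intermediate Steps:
p(g) = -g (p(g) = g - 2*g = -g)
D = -18889 (D = 73*(-1*6*43) - 55 = 73*(-6*43) - 55 = 73*(-258) - 55 = -18834 - 55 = -18889)
(-104722 + D)*(-380741 + X(130, -680)) = (-104722 - 18889)*(-380741 + (590 - 1*(-680))) = -123611*(-380741 + (590 + 680)) = -123611*(-380741 + 1270) = -123611*(-379471) = 46906789781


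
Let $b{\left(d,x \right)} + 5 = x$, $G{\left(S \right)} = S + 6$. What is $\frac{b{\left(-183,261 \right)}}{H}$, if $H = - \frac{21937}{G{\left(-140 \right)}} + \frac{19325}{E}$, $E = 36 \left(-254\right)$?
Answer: $\frac{156837888}{99001189} \approx 1.5842$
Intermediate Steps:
$G{\left(S \right)} = 6 + S$
$E = -9144$
$b{\left(d,x \right)} = -5 + x$
$H = \frac{99001189}{612648}$ ($H = - \frac{21937}{6 - 140} + \frac{19325}{-9144} = - \frac{21937}{-134} + 19325 \left(- \frac{1}{9144}\right) = \left(-21937\right) \left(- \frac{1}{134}\right) - \frac{19325}{9144} = \frac{21937}{134} - \frac{19325}{9144} = \frac{99001189}{612648} \approx 161.6$)
$\frac{b{\left(-183,261 \right)}}{H} = \frac{-5 + 261}{\frac{99001189}{612648}} = 256 \cdot \frac{612648}{99001189} = \frac{156837888}{99001189}$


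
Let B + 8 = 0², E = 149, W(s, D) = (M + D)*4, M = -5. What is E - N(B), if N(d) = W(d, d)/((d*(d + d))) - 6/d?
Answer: 4757/32 ≈ 148.66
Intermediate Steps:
W(s, D) = -20 + 4*D (W(s, D) = (-5 + D)*4 = -20 + 4*D)
B = -8 (B = -8 + 0² = -8 + 0 = -8)
N(d) = -6/d + (-20 + 4*d)/(2*d²) (N(d) = (-20 + 4*d)/((d*(d + d))) - 6/d = (-20 + 4*d)/((d*(2*d))) - 6/d = (-20 + 4*d)/((2*d²)) - 6/d = (-20 + 4*d)*(1/(2*d²)) - 6/d = (-20 + 4*d)/(2*d²) - 6/d = -6/d + (-20 + 4*d)/(2*d²))
E - N(B) = 149 - 2*(-5 - 2*(-8))/(-8)² = 149 - 2*(-5 + 16)/64 = 149 - 2*11/64 = 149 - 1*11/32 = 149 - 11/32 = 4757/32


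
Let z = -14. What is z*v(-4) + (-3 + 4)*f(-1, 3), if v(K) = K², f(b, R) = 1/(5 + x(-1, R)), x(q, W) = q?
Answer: -895/4 ≈ -223.75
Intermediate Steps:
f(b, R) = ¼ (f(b, R) = 1/(5 - 1) = 1/4 = ¼)
z*v(-4) + (-3 + 4)*f(-1, 3) = -14*(-4)² + (-3 + 4)*(¼) = -14*16 + 1*(¼) = -224 + ¼ = -895/4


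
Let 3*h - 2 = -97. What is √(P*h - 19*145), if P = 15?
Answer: I*√3230 ≈ 56.833*I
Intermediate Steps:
h = -95/3 (h = ⅔ + (⅓)*(-97) = ⅔ - 97/3 = -95/3 ≈ -31.667)
√(P*h - 19*145) = √(15*(-95/3) - 19*145) = √(-475 - 2755) = √(-3230) = I*√3230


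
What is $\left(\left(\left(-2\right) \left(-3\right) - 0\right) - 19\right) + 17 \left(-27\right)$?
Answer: $-472$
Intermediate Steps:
$\left(\left(\left(-2\right) \left(-3\right) - 0\right) - 19\right) + 17 \left(-27\right) = \left(\left(6 + 0\right) - 19\right) - 459 = \left(6 - 19\right) - 459 = -13 - 459 = -472$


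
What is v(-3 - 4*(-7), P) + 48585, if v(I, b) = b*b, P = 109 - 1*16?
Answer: 57234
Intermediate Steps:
P = 93 (P = 109 - 16 = 93)
v(I, b) = b²
v(-3 - 4*(-7), P) + 48585 = 93² + 48585 = 8649 + 48585 = 57234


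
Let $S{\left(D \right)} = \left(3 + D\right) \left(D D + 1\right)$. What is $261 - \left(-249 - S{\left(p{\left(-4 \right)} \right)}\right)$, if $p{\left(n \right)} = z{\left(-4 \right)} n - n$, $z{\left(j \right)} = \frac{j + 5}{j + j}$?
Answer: $\frac{5355}{8} \approx 669.38$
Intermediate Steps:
$z{\left(j \right)} = \frac{5 + j}{2 j}$
$p{\left(n \right)} = - \frac{9 n}{8}$ ($p{\left(n \right)} = \frac{5 - 4}{2 \left(-4\right)} n - n = \frac{1}{2} \left(- \frac{1}{4}\right) 1 n - n = - \frac{n}{8} - n = - \frac{9 n}{8}$)
$S{\left(D \right)} = \left(1 + D^{2}\right) \left(3 + D\right)$ ($S{\left(D \right)} = \left(3 + D\right) \left(D^{2} + 1\right) = \left(3 + D\right) \left(1 + D^{2}\right) = \left(1 + D^{2}\right) \left(3 + D\right)$)
$261 - \left(-249 - S{\left(p{\left(-4 \right)} \right)}\right) = 261 - \left(-249 - \left(3 - - \frac{9}{2} + \left(\left(- \frac{9}{8}\right) \left(-4\right)\right)^{3} + 3 \left(\left(- \frac{9}{8}\right) \left(-4\right)\right)^{2}\right)\right) = 261 - \left(-249 - \left(3 + \frac{9}{2} + \left(\frac{9}{2}\right)^{3} + 3 \left(\frac{9}{2}\right)^{2}\right)\right) = 261 - \left(-249 - \left(3 + \frac{9}{2} + \frac{729}{8} + 3 \cdot \frac{81}{4}\right)\right) = 261 - \left(-249 - \left(3 + \frac{9}{2} + \frac{729}{8} + \frac{243}{4}\right)\right) = 261 - \left(-249 - \frac{1275}{8}\right) = 261 - - \frac{3267}{8} = 261 + \frac{3267}{8} = \frac{5355}{8}$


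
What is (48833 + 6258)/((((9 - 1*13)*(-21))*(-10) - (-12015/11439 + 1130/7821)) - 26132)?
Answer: -547631589681/268105918447 ≈ -2.0426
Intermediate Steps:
(48833 + 6258)/((((9 - 1*13)*(-21))*(-10) - (-12015/11439 + 1130/7821)) - 26132) = 55091/((((9 - 13)*(-21))*(-10) - (-12015*1/11439 + 1130*(1/7821))) - 26132) = 55091/((-4*(-21)*(-10) - (-1335/1271 + 1130/7821)) - 26132) = 55091/((84*(-10) - 1*(-9004805/9940491)) - 26132) = 55091/((-840 + 9004805/9940491) - 26132) = 55091/(-8341007635/9940491 - 26132) = 55091/(-268105918447/9940491) = 55091*(-9940491/268105918447) = -547631589681/268105918447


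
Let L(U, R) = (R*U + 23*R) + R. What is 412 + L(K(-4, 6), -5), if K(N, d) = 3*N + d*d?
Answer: 172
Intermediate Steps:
K(N, d) = d² + 3*N (K(N, d) = 3*N + d² = d² + 3*N)
L(U, R) = 24*R + R*U (L(U, R) = (23*R + R*U) + R = 24*R + R*U)
412 + L(K(-4, 6), -5) = 412 - 5*(24 + (6² + 3*(-4))) = 412 - 5*(24 + (36 - 12)) = 412 - 5*(24 + 24) = 412 - 5*48 = 412 - 240 = 172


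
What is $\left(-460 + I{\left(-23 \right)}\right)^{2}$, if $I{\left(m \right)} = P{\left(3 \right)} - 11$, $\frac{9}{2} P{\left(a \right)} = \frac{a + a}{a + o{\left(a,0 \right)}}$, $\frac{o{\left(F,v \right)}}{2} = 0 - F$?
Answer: $\frac{18003049}{81} \approx 2.2226 \cdot 10^{5}$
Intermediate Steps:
$o{\left(F,v \right)} = - 2 F$ ($o{\left(F,v \right)} = 2 \left(0 - F\right) = 2 \left(- F\right) = - 2 F$)
$P{\left(a \right)} = - \frac{4}{9}$ ($P{\left(a \right)} = \frac{2 \frac{a + a}{a - 2 a}}{9} = \frac{2 \frac{2 a}{\left(-1\right) a}}{9} = \frac{2 \cdot 2 a \left(- \frac{1}{a}\right)}{9} = \frac{2}{9} \left(-2\right) = - \frac{4}{9}$)
$I{\left(m \right)} = - \frac{103}{9}$ ($I{\left(m \right)} = - \frac{4}{9} - 11 = - \frac{103}{9}$)
$\left(-460 + I{\left(-23 \right)}\right)^{2} = \left(-460 - \frac{103}{9}\right)^{2} = \left(- \frac{4243}{9}\right)^{2} = \frac{18003049}{81}$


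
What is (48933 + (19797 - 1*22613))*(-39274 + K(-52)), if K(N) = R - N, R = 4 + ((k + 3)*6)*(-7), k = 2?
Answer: -1818301076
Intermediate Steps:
R = -206 (R = 4 + ((2 + 3)*6)*(-7) = 4 + (5*6)*(-7) = 4 + 30*(-7) = 4 - 210 = -206)
K(N) = -206 - N
(48933 + (19797 - 1*22613))*(-39274 + K(-52)) = (48933 + (19797 - 1*22613))*(-39274 + (-206 - 1*(-52))) = (48933 + (19797 - 22613))*(-39274 + (-206 + 52)) = (48933 - 2816)*(-39274 - 154) = 46117*(-39428) = -1818301076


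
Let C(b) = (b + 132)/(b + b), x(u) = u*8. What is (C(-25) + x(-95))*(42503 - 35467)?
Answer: -134060426/25 ≈ -5.3624e+6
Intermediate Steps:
x(u) = 8*u
C(b) = (132 + b)/(2*b) (C(b) = (132 + b)/((2*b)) = (132 + b)*(1/(2*b)) = (132 + b)/(2*b))
(C(-25) + x(-95))*(42503 - 35467) = ((½)*(132 - 25)/(-25) + 8*(-95))*(42503 - 35467) = ((½)*(-1/25)*107 - 760)*7036 = (-107/50 - 760)*7036 = -38107/50*7036 = -134060426/25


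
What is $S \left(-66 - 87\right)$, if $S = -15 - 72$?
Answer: $13311$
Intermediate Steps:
$S = -87$
$S \left(-66 - 87\right) = - 87 \left(-66 - 87\right) = \left(-87\right) \left(-153\right) = 13311$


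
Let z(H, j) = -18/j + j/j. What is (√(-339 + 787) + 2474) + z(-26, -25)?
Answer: 61893/25 + 8*√7 ≈ 2496.9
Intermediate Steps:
z(H, j) = 1 - 18/j (z(H, j) = -18/j + 1 = 1 - 18/j)
(√(-339 + 787) + 2474) + z(-26, -25) = (√(-339 + 787) + 2474) + (-18 - 25)/(-25) = (√448 + 2474) - 1/25*(-43) = (8*√7 + 2474) + 43/25 = (2474 + 8*√7) + 43/25 = 61893/25 + 8*√7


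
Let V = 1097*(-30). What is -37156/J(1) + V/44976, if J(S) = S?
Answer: -278526861/7496 ≈ -37157.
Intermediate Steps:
V = -32910
-37156/J(1) + V/44976 = -37156/1 - 32910/44976 = -37156*1 - 32910*1/44976 = -37156 - 5485/7496 = -278526861/7496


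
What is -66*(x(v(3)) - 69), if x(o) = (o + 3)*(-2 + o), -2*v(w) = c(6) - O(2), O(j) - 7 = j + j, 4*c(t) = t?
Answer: 25179/8 ≈ 3147.4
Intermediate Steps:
c(t) = t/4
O(j) = 7 + 2*j (O(j) = 7 + (j + j) = 7 + 2*j)
v(w) = 19/4 (v(w) = -((¼)*6 - (7 + 2*2))/2 = -(3/2 - (7 + 4))/2 = -(3/2 - 1*11)/2 = -(3/2 - 11)/2 = -½*(-19/2) = 19/4)
x(o) = (-2 + o)*(3 + o) (x(o) = (3 + o)*(-2 + o) = (-2 + o)*(3 + o))
-66*(x(v(3)) - 69) = -66*((-6 + 19/4 + (19/4)²) - 69) = -66*((-6 + 19/4 + 361/16) - 69) = -66*(341/16 - 69) = -66*(-763/16) = 25179/8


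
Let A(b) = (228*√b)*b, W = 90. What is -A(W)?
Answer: -61560*√10 ≈ -1.9467e+5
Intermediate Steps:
A(b) = 228*b^(3/2)
-A(W) = -228*90^(3/2) = -228*270*√10 = -61560*√10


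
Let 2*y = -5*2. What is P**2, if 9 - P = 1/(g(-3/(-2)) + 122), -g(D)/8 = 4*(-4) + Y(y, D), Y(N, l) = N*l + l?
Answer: 7187761/88804 ≈ 80.940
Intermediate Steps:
y = -5 (y = (-5*2)/2 = (1/2)*(-10) = -5)
Y(N, l) = l + N*l
g(D) = 128 + 32*D (g(D) = -8*(4*(-4) + D*(1 - 5)) = -8*(-16 + D*(-4)) = -8*(-16 - 4*D) = 128 + 32*D)
P = 2681/298 (P = 9 - 1/((128 + 32*(-3/(-2))) + 122) = 9 - 1/((128 + 32*(-1/2*(-3))) + 122) = 9 - 1/((128 + 32*(3/2)) + 122) = 9 - 1/((128 + 48) + 122) = 9 - 1/(176 + 122) = 9 - 1/298 = 2681/298 ≈ 8.9966)
P**2 = (2681/298)**2 = 7187761/88804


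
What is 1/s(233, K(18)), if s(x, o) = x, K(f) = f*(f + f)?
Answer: 1/233 ≈ 0.0042918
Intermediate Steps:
K(f) = 2*f² (K(f) = f*(2*f) = 2*f²)
1/s(233, K(18)) = 1/233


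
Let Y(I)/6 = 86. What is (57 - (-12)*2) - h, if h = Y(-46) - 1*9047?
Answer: 8612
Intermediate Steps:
Y(I) = 516 (Y(I) = 6*86 = 516)
h = -8531 (h = 516 - 1*9047 = 516 - 9047 = -8531)
(57 - (-12)*2) - h = (57 - (-12)*2) - 1*(-8531) = (57 - 3*(-8)) + 8531 = (57 + 24) + 8531 = 81 + 8531 = 8612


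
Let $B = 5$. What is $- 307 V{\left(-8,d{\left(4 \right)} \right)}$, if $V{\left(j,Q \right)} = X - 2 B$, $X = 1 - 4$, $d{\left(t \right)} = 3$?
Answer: $3991$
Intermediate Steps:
$X = -3$ ($X = 1 - 4 = -3$)
$V{\left(j,Q \right)} = -13$ ($V{\left(j,Q \right)} = -3 - 10 = -13$)
$- 307 V{\left(-8,d{\left(4 \right)} \right)} = \left(-307\right) \left(-13\right) = 3991$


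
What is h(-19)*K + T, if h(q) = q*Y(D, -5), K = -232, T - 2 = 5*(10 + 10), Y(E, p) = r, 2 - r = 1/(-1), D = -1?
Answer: 13326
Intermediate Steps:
r = 3 (r = 2 - 1/(-1) = 2 - 1*(-1) = 2 + 1 = 3)
Y(E, p) = 3
T = 102 (T = 2 + 5*(10 + 10) = 2 + 5*20 = 2 + 100 = 102)
h(q) = 3*q (h(q) = q*3 = 3*q)
h(-19)*K + T = (3*(-19))*(-232) + 102 = -57*(-232) + 102 = 13224 + 102 = 13326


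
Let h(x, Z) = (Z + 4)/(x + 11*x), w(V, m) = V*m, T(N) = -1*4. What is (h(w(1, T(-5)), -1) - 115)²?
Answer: 3389281/256 ≈ 13239.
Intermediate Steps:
T(N) = -4
h(x, Z) = (4 + Z)/(12*x) (h(x, Z) = (4 + Z)/((12*x)) = (4 + Z)*(1/(12*x)) = (4 + Z)/(12*x))
(h(w(1, T(-5)), -1) - 115)² = ((4 - 1)/(12*((1*(-4)))) - 115)² = ((1/12)*3/(-4) - 115)² = ((1/12)*(-¼)*3 - 115)² = (-1/16 - 115)² = (-1841/16)² = 3389281/256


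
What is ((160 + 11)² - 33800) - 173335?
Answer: -177894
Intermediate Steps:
((160 + 11)² - 33800) - 173335 = (171² - 33800) - 173335 = (29241 - 33800) - 173335 = -4559 - 173335 = -177894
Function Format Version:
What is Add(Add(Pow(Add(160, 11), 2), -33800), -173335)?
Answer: -177894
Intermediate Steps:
Add(Add(Pow(Add(160, 11), 2), -33800), -173335) = Add(Add(Pow(171, 2), -33800), -173335) = Add(Add(29241, -33800), -173335) = Add(-4559, -173335) = -177894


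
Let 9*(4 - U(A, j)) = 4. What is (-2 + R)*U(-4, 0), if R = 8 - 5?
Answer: 32/9 ≈ 3.5556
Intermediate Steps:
U(A, j) = 32/9 (U(A, j) = 4 - ⅑*4 = 4 - 4/9 = 32/9)
R = 3
(-2 + R)*U(-4, 0) = (-2 + 3)*(32/9) = 1*(32/9) = 32/9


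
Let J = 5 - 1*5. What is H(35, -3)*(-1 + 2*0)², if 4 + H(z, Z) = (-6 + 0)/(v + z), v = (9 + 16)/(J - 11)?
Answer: -251/60 ≈ -4.1833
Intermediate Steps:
J = 0 (J = 5 - 5 = 0)
v = -25/11 (v = (9 + 16)/(0 - 11) = 25/(-11) = 25*(-1/11) = -25/11 ≈ -2.2727)
H(z, Z) = -4 - 6/(-25/11 + z) (H(z, Z) = -4 + (-6 + 0)/(-25/11 + z) = -4 - 6/(-25/11 + z))
H(35, -3)*(-1 + 2*0)² = (2*(17 - 22*35)/(-25 + 11*35))*(-1 + 2*0)² = (2*(17 - 770)/(-25 + 385))*(-1 + 0)² = (2*(-753)/360)*(-1)² = (2*(1/360)*(-753))*1 = -251/60*1 = -251/60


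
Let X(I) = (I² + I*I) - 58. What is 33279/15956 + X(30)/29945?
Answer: 1024335007/477802420 ≈ 2.1438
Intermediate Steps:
X(I) = -58 + 2*I² (X(I) = (I² + I²) - 58 = 2*I² - 58 = -58 + 2*I²)
33279/15956 + X(30)/29945 = 33279/15956 + (-58 + 2*30²)/29945 = 33279*(1/15956) + (-58 + 2*900)*(1/29945) = 33279/15956 + (-58 + 1800)*(1/29945) = 33279/15956 + 1742*(1/29945) = 33279/15956 + 1742/29945 = 1024335007/477802420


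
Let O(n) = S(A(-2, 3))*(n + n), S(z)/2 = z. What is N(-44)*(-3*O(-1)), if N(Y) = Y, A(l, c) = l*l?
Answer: -2112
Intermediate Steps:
A(l, c) = l²
S(z) = 2*z
O(n) = 16*n (O(n) = (2*(-2)²)*(n + n) = (2*4)*(2*n) = 8*(2*n) = 16*n)
N(-44)*(-3*O(-1)) = -(-132)*16*(-1) = -(-132)*(-16) = -44*48 = -2112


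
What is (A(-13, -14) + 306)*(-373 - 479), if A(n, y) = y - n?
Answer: -259860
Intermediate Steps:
(A(-13, -14) + 306)*(-373 - 479) = ((-14 - 1*(-13)) + 306)*(-373 - 479) = ((-14 + 13) + 306)*(-852) = (-1 + 306)*(-852) = 305*(-852) = -259860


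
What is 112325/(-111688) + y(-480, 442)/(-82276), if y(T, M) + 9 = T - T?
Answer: -2310161627/2297310472 ≈ -1.0056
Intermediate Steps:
y(T, M) = -9 (y(T, M) = -9 + (T - T) = -9 + 0 = -9)
112325/(-111688) + y(-480, 442)/(-82276) = 112325/(-111688) - 9/(-82276) = 112325*(-1/111688) - 9*(-1/82276) = -112325/111688 + 9/82276 = -2310161627/2297310472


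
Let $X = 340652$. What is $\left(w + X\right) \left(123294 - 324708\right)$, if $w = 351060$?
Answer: $-139320480768$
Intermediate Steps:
$\left(w + X\right) \left(123294 - 324708\right) = \left(351060 + 340652\right) \left(123294 - 324708\right) = 691712 \left(-201414\right) = -139320480768$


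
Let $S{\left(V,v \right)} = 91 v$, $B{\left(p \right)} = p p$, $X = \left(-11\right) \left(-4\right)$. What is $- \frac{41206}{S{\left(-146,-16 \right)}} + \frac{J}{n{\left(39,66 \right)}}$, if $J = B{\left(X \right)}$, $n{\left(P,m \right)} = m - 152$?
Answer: $\frac{181225}{31304} \approx 5.7892$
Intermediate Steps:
$X = 44$
$n{\left(P,m \right)} = -152 + m$
$B{\left(p \right)} = p^{2}$
$J = 1936$ ($J = 44^{2} = 1936$)
$- \frac{41206}{S{\left(-146,-16 \right)}} + \frac{J}{n{\left(39,66 \right)}} = - \frac{41206}{91 \left(-16\right)} + \frac{1936}{-152 + 66} = - \frac{41206}{-1456} + \frac{1936}{-86} = \left(-41206\right) \left(- \frac{1}{1456}\right) + 1936 \left(- \frac{1}{86}\right) = \frac{20603}{728} - \frac{968}{43} = \frac{181225}{31304}$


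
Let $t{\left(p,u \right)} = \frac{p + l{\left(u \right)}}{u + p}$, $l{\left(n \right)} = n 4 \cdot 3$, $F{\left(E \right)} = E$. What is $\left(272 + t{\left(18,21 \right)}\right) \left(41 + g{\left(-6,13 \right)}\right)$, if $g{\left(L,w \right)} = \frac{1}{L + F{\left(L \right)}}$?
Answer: $\frac{890183}{78} \approx 11413.0$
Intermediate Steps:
$l{\left(n \right)} = 12 n$ ($l{\left(n \right)} = 4 n 3 = 12 n$)
$t{\left(p,u \right)} = \frac{p + 12 u}{p + u}$ ($t{\left(p,u \right)} = \frac{p + 12 u}{u + p} = \frac{p + 12 u}{p + u}$)
$g{\left(L,w \right)} = \frac{1}{2 L}$ ($g{\left(L,w \right)} = \frac{1}{L + L} = \frac{1}{2 L}$)
$\left(272 + t{\left(18,21 \right)}\right) \left(41 + g{\left(-6,13 \right)}\right) = \left(272 + \frac{18 + 12 \cdot 21}{18 + 21}\right) \left(41 + \frac{1}{2 \left(-6\right)}\right) = \left(272 + \frac{18 + 252}{39}\right) \left(41 + \frac{1}{2} \left(- \frac{1}{6}\right)\right) = \left(272 + \frac{1}{39} \cdot 270\right) \left(41 - \frac{1}{12}\right) = \left(272 + \frac{90}{13}\right) \frac{491}{12} = \frac{3626}{13} \cdot \frac{491}{12} = \frac{890183}{78}$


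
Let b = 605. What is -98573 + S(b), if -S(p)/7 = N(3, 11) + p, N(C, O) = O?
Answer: -102885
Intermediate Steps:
S(p) = -77 - 7*p (S(p) = -7*(11 + p) = -77 - 7*p)
-98573 + S(b) = -98573 + (-77 - 7*605) = -98573 + (-77 - 4235) = -98573 - 4312 = -102885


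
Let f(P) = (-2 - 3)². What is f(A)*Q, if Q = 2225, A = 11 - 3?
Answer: 55625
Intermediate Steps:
A = 8
f(P) = 25 (f(P) = (-5)² = 25)
f(A)*Q = 25*2225 = 55625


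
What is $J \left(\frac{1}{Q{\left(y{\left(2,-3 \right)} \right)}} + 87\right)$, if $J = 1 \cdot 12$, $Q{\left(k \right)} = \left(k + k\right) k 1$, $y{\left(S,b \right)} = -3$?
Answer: $\frac{3134}{3} \approx 1044.7$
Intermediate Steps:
$Q{\left(k \right)} = 2 k^{2}$ ($Q{\left(k \right)} = 2 k k 1 = 2 k^{2} \cdot 1 = 2 k^{2}$)
$J = 12$
$J \left(\frac{1}{Q{\left(y{\left(2,-3 \right)} \right)}} + 87\right) = 12 \left(\frac{1}{2 \left(-3\right)^{2}} + 87\right) = 12 \left(\frac{1}{2 \cdot 9} + 87\right) = 12 \left(\frac{1}{18} + 87\right) = 12 \cdot \frac{1567}{18} = \frac{3134}{3}$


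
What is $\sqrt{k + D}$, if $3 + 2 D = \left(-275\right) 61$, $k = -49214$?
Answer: $i \sqrt{57603} \approx 240.01 i$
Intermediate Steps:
$D = -8389$ ($D = - \frac{3}{2} + \frac{\left(-275\right) 61}{2} = - \frac{3}{2} + \frac{1}{2} \left(-16775\right) = - \frac{3}{2} - \frac{16775}{2} = -8389$)
$\sqrt{k + D} = \sqrt{-49214 - 8389} = \sqrt{-57603} = i \sqrt{57603}$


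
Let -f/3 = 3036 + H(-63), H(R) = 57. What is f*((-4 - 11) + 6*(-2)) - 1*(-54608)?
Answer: 305141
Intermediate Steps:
f = -9279 (f = -3*(3036 + 57) = -3*3093 = -9279)
f*((-4 - 11) + 6*(-2)) - 1*(-54608) = -9279*((-4 - 11) + 6*(-2)) - 1*(-54608) = -9279*(-15 - 12) + 54608 = -9279*(-27) + 54608 = 250533 + 54608 = 305141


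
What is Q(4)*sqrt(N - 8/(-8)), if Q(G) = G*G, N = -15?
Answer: 16*I*sqrt(14) ≈ 59.867*I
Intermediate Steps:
Q(G) = G**2
Q(4)*sqrt(N - 8/(-8)) = 4**2*sqrt(-15 - 8/(-8)) = 16*sqrt(-15 - 8*(-1/8)) = 16*sqrt(-15 + 1) = 16*sqrt(-14) = 16*(I*sqrt(14)) = 16*I*sqrt(14)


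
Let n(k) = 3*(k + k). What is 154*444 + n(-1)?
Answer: 68370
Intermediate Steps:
n(k) = 6*k (n(k) = 3*(2*k) = 6*k)
154*444 + n(-1) = 154*444 + 6*(-1) = 68376 - 6 = 68370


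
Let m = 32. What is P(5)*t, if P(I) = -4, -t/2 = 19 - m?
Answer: -104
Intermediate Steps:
t = 26 (t = -2*(19 - 1*32) = -2*(19 - 32) = -2*(-13) = 26)
P(5)*t = -4*26 = -104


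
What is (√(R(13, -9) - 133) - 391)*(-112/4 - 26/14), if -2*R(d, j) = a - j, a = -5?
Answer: 81719/7 - 627*I*√15/7 ≈ 11674.0 - 346.91*I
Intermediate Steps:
R(d, j) = 5/2 + j/2 (R(d, j) = -(-5 - j)/2 = 5/2 + j/2)
(√(R(13, -9) - 133) - 391)*(-112/4 - 26/14) = (√((5/2 + (½)*(-9)) - 133) - 391)*(-112/4 - 26/14) = (√((5/2 - 9/2) - 133) - 391)*(-112*¼ - 26*1/14) = (√(-2 - 133) - 391)*(-28 - 13/7) = (√(-135) - 391)*(-209/7) = (3*I*√15 - 391)*(-209/7) = (-391 + 3*I*√15)*(-209/7) = 81719/7 - 627*I*√15/7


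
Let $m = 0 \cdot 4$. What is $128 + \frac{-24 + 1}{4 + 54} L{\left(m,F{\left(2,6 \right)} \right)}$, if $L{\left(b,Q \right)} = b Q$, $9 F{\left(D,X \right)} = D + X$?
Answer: $128$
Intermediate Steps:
$m = 0$
$F{\left(D,X \right)} = \frac{D}{9} + \frac{X}{9}$ ($F{\left(D,X \right)} = \frac{D + X}{9} = \frac{D}{9} + \frac{X}{9}$)
$L{\left(b,Q \right)} = Q b$
$128 + \frac{-24 + 1}{4 + 54} L{\left(m,F{\left(2,6 \right)} \right)} = 128 + \frac{-24 + 1}{4 + 54} \left(\frac{1}{9} \cdot 2 + \frac{1}{9} \cdot 6\right) 0 = 128 + - \frac{23}{58} \left(\frac{2}{9} + \frac{2}{3}\right) 0 = 128 + \left(-23\right) \frac{1}{58} \cdot \frac{8}{9} \cdot 0 = 128 - 0 = 128 + 0 = 128$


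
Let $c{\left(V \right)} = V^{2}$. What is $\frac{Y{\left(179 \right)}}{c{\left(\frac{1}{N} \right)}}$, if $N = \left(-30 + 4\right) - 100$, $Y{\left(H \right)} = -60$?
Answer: $-952560$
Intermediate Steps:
$N = -126$ ($N = -26 - 100 = -126$)
$\frac{Y{\left(179 \right)}}{c{\left(\frac{1}{N} \right)}} = - \frac{60}{\left(\frac{1}{-126}\right)^{2}} = - \frac{60}{\left(- \frac{1}{126}\right)^{2}} = - 60 \frac{1}{\frac{1}{15876}} = \left(-60\right) 15876 = -952560$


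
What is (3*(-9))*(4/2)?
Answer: -54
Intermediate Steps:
(3*(-9))*(4/2) = -108/2 = -27*2 = -54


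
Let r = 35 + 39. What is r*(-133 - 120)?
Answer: -18722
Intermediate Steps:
r = 74
r*(-133 - 120) = 74*(-133 - 120) = 74*(-253) = -18722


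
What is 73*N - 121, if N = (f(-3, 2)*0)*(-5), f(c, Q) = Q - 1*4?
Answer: -121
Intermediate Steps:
f(c, Q) = -4 + Q (f(c, Q) = Q - 4 = -4 + Q)
N = 0 (N = ((-4 + 2)*0)*(-5) = -2*0*(-5) = 0*(-5) = 0)
73*N - 121 = 73*0 - 121 = 0 - 121 = -121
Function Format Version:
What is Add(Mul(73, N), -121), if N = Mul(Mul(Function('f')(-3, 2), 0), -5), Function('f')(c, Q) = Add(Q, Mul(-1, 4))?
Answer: -121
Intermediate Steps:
Function('f')(c, Q) = Add(-4, Q) (Function('f')(c, Q) = Add(Q, -4) = Add(-4, Q))
N = 0 (N = Mul(Mul(Add(-4, 2), 0), -5) = Mul(Mul(-2, 0), -5) = Mul(0, -5) = 0)
Add(Mul(73, N), -121) = Add(Mul(73, 0), -121) = Add(0, -121) = -121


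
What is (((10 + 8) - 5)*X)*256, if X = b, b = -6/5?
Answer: -19968/5 ≈ -3993.6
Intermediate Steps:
b = -6/5 (b = -6*⅕ = -6/5 ≈ -1.2000)
X = -6/5 ≈ -1.2000
(((10 + 8) - 5)*X)*256 = (((10 + 8) - 5)*(-6/5))*256 = ((18 - 5)*(-6/5))*256 = (13*(-6/5))*256 = -78/5*256 = -19968/5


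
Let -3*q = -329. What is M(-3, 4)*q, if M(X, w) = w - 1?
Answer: 329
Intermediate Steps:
q = 329/3 (q = -1/3*(-329) = 329/3 ≈ 109.67)
M(X, w) = -1 + w
M(-3, 4)*q = (-1 + 4)*(329/3) = 3*(329/3) = 329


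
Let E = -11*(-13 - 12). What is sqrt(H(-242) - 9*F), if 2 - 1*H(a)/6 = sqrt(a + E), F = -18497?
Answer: sqrt(166485 - 6*sqrt(33)) ≈ 407.98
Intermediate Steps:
E = 275 (E = -11*(-25) = 275)
H(a) = 12 - 6*sqrt(275 + a) (H(a) = 12 - 6*sqrt(a + 275) = 12 - 6*sqrt(275 + a))
sqrt(H(-242) - 9*F) = sqrt((12 - 6*sqrt(275 - 242)) - 9*(-18497)) = sqrt((12 - 6*sqrt(33)) + 166473) = sqrt(166485 - 6*sqrt(33))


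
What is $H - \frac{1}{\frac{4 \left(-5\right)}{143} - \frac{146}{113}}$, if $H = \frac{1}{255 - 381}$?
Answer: $\frac{503224}{728847} \approx 0.69044$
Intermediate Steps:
$H = - \frac{1}{126}$ ($H = \frac{1}{-126} = - \frac{1}{126} \approx -0.0079365$)
$H - \frac{1}{\frac{4 \left(-5\right)}{143} - \frac{146}{113}} = - \frac{1}{126} - \frac{1}{\frac{4 \left(-5\right)}{143} - \frac{146}{113}} = - \frac{1}{126} - \frac{1}{\left(-20\right) \frac{1}{143} - \frac{146}{113}} = - \frac{1}{126} - \frac{1}{- \frac{20}{143} - \frac{146}{113}} = - \frac{1}{126} - \frac{1}{- \frac{23138}{16159}} = - \frac{1}{126} - - \frac{16159}{23138} = - \frac{1}{126} + \frac{16159}{23138} = \frac{503224}{728847}$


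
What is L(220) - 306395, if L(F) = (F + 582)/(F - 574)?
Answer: -54232316/177 ≈ -3.0640e+5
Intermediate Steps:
L(F) = (582 + F)/(-574 + F)
L(220) - 306395 = (582 + 220)/(-574 + 220) - 306395 = 802/(-354) - 306395 = -1/354*802 - 306395 = -401/177 - 306395 = -54232316/177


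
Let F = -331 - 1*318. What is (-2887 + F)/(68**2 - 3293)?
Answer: -3536/1331 ≈ -2.6567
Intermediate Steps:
F = -649 (F = -331 - 318 = -649)
(-2887 + F)/(68**2 - 3293) = (-2887 - 649)/(68**2 - 3293) = -3536/(4624 - 3293) = -3536/1331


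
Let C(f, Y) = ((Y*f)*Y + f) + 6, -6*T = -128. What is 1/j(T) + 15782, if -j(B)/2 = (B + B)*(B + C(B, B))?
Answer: 1064420903855/67445248 ≈ 15782.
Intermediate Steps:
T = 64/3 (T = -⅙*(-128) = 64/3 ≈ 21.333)
C(f, Y) = 6 + f + f*Y² (C(f, Y) = (f*Y² + f) + 6 = (f + f*Y²) + 6 = 6 + f + f*Y²)
j(B) = -4*B*(6 + B³ + 2*B) (j(B) = -2*(B + B)*(B + (6 + B + B*B²)) = -2*2*B*(B + (6 + B + B³)) = -2*2*B*(6 + B³ + 2*B) = -4*B*(6 + B³ + 2*B))
1/j(T) + 15782 = 1/(-4*64/3*(6 + (64/3)³ + 2*(64/3))) + 15782 = 1/(-4*64/3*(6 + 262144/27 + 128/3)) + 15782 = 1/(-4*64/3*263458/27) + 15782 = 1/(-67445248/81) + 15782 = -81/67445248 + 15782 = 1064420903855/67445248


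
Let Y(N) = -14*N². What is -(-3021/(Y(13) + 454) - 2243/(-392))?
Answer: -342053/46844 ≈ -7.3020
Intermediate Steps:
-(-3021/(Y(13) + 454) - 2243/(-392)) = -(-3021/(-14*13² + 454) - 2243/(-392)) = -(-3021/(-14*169 + 454) - 2243*(-1/392)) = -(-3021/(-2366 + 454) + 2243/392) = -(-3021/(-1912) + 2243/392) = -(-3021*(-1/1912) + 2243/392) = -(3021/1912 + 2243/392) = -1*342053/46844 = -342053/46844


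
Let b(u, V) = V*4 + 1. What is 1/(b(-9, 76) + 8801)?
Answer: 1/9106 ≈ 0.00010982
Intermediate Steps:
b(u, V) = 1 + 4*V (b(u, V) = 4*V + 1 = 1 + 4*V)
1/(b(-9, 76) + 8801) = 1/((1 + 4*76) + 8801) = 1/((1 + 304) + 8801) = 1/(305 + 8801) = 1/9106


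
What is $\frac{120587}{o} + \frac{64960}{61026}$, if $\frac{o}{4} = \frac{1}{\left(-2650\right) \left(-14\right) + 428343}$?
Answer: $\frac{244654868822279}{17436} \approx 1.4032 \cdot 10^{10}$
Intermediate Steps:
$o = \frac{4}{465443}$ ($o = \frac{4}{\left(-2650\right) \left(-14\right) + 428343} = \frac{4}{37100 + 428343} = \frac{4}{465443} \approx 8.594 \cdot 10^{-6}$)
$\frac{120587}{o} + \frac{64960}{61026} = \frac{120587}{\frac{4}{465443}} + \frac{64960}{61026} = 120587 \cdot \frac{465443}{4} + 64960 \cdot \frac{1}{61026} = \frac{56126375041}{4} + \frac{4640}{4359} = \frac{244654868822279}{17436}$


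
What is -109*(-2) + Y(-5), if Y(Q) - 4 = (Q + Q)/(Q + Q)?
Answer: 223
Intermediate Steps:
Y(Q) = 5 (Y(Q) = 4 + (Q + Q)/(Q + Q) = 4 + (2*Q)/((2*Q)) = 4 + (2*Q)*(1/(2*Q)) = 4 + 1 = 5)
-109*(-2) + Y(-5) = -109*(-2) + 5 = 218 + 5 = 223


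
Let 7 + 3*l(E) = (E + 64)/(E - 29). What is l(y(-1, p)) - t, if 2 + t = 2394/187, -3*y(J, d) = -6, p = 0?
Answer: -70435/5049 ≈ -13.950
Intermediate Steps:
y(J, d) = 2 (y(J, d) = -1/3*(-6) = 2)
l(E) = -7/3 + (64 + E)/(3*(-29 + E)) (l(E) = -7/3 + ((E + 64)/(E - 29))/3 = -7/3 + ((64 + E)/(-29 + E))/3 = -7/3 + (64 + E)/(3*(-29 + E)))
t = 2020/187 (t = -2 + 2394/187 = 2020/187 ≈ 10.802)
l(y(-1, p)) - t = (89 - 2*2)/(-29 + 2) - 1*2020/187 = (89 - 4)/(-27) - 2020/187 = -1/27*85 - 2020/187 = -85/27 - 2020/187 = -70435/5049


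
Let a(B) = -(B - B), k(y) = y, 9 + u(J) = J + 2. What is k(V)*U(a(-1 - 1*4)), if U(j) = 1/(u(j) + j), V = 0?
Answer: 0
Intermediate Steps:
u(J) = -7 + J (u(J) = -9 + (J + 2) = -9 + (2 + J) = -7 + J)
a(B) = 0 (a(B) = -1*0 = 0)
U(j) = 1/(-7 + 2*j) (U(j) = 1/((-7 + j) + j) = 1/(-7 + 2*j))
k(V)*U(a(-1 - 1*4)) = 0/(-7 + 2*0) = 0/(-7 + 0) = 0/(-7) = 0*(-⅐) = 0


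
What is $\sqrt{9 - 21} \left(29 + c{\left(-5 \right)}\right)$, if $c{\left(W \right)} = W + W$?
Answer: $38 i \sqrt{3} \approx 65.818 i$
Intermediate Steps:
$c{\left(W \right)} = 2 W$
$\sqrt{9 - 21} \left(29 + c{\left(-5 \right)}\right) = \sqrt{9 - 21} \left(29 + 2 \left(-5\right)\right) = \sqrt{-12} \left(29 - 10\right) = 2 i \sqrt{3} \cdot 19 = 38 i \sqrt{3}$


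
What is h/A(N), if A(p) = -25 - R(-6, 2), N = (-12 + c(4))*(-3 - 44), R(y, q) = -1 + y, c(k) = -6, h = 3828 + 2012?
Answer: -2920/9 ≈ -324.44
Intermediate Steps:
h = 5840
N = 846 (N = (-12 - 6)*(-3 - 44) = -18*(-47) = 846)
A(p) = -18 (A(p) = -25 - (-1 - 6) = -25 - 1*(-7) = -25 + 7 = -18)
h/A(N) = 5840/(-18) = 5840*(-1/18) = -2920/9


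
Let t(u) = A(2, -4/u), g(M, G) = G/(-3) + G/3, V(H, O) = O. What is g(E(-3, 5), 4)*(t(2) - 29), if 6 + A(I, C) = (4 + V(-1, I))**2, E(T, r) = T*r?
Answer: 0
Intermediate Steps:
g(M, G) = 0 (g(M, G) = G*(-1/3) + G*(1/3) = -G/3 + G/3 = 0)
A(I, C) = -6 + (4 + I)**2
t(u) = 30 (t(u) = -6 + (4 + 2)**2 = -6 + 6**2 = -6 + 36 = 30)
g(E(-3, 5), 4)*(t(2) - 29) = 0*(30 - 29) = 0*1 = 0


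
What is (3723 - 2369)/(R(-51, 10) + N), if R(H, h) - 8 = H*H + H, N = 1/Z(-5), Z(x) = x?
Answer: 6770/12789 ≈ 0.52936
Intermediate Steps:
N = -⅕ (N = 1/(-5) = -⅕ ≈ -0.20000)
R(H, h) = 8 + H + H² (R(H, h) = 8 + (H*H + H) = 8 + (H² + H) = 8 + (H + H²) = 8 + H + H²)
(3723 - 2369)/(R(-51, 10) + N) = (3723 - 2369)/((8 - 51 + (-51)²) - ⅕) = 1354/((8 - 51 + 2601) - ⅕) = 1354/(2558 - ⅕) = 1354/(12789/5) = 1354*(5/12789) = 6770/12789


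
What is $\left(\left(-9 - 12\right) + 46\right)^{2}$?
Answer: $625$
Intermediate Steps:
$\left(\left(-9 - 12\right) + 46\right)^{2} = \left(-21 + 46\right)^{2} = 25^{2} = 625$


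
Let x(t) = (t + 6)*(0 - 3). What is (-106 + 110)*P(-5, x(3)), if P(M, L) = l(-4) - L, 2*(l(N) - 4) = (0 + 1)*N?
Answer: 116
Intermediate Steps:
x(t) = -18 - 3*t (x(t) = (6 + t)*(-3) = -18 - 3*t)
l(N) = 4 + N/2 (l(N) = 4 + ((0 + 1)*N)/2 = 4 + (1*N)/2 = 4 + N/2)
P(M, L) = 2 - L (P(M, L) = (4 + (½)*(-4)) - L = (4 - 2) - L = 2 - L)
(-106 + 110)*P(-5, x(3)) = (-106 + 110)*(2 - (-18 - 3*3)) = 4*(2 - (-18 - 9)) = 4*(2 - 1*(-27)) = 4*(2 + 27) = 4*29 = 116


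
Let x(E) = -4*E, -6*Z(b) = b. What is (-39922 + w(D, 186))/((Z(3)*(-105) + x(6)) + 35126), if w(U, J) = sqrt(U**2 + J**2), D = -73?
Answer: -79844/70309 + 10*sqrt(1597)/70309 ≈ -1.1299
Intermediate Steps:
Z(b) = -b/6
w(U, J) = sqrt(J**2 + U**2)
(-39922 + w(D, 186))/((Z(3)*(-105) + x(6)) + 35126) = (-39922 + sqrt(186**2 + (-73)**2))/((-1/6*3*(-105) - 4*6) + 35126) = (-39922 + sqrt(34596 + 5329))/((-1/2*(-105) - 24) + 35126) = (-39922 + sqrt(39925))/((105/2 - 24) + 35126) = (-39922 + 5*sqrt(1597))/(57/2 + 35126) = (-39922 + 5*sqrt(1597))/(70309/2) = (-39922 + 5*sqrt(1597))*(2/70309) = -79844/70309 + 10*sqrt(1597)/70309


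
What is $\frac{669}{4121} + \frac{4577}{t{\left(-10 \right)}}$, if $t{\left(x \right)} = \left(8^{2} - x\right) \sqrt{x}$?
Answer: $\frac{669}{4121} - \frac{4577 i \sqrt{10}}{740} \approx 0.16234 - 19.559 i$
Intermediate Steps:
$t{\left(x \right)} = \sqrt{x} \left(64 - x\right)$ ($t{\left(x \right)} = \left(64 - x\right) \sqrt{x} = \sqrt{x} \left(64 - x\right)$)
$\frac{669}{4121} + \frac{4577}{t{\left(-10 \right)}} = \frac{669}{4121} + \frac{4577}{\sqrt{-10} \left(64 - -10\right)} = 669 \cdot \frac{1}{4121} + \frac{4577}{i \sqrt{10} \left(64 + 10\right)} = \frac{669}{4121} + \frac{4577}{i \sqrt{10} \cdot 74} = \frac{669}{4121} + \frac{4577}{74 i \sqrt{10}} = \frac{669}{4121} + 4577 \left(- \frac{i \sqrt{10}}{740}\right) = \frac{669}{4121} - \frac{4577 i \sqrt{10}}{740}$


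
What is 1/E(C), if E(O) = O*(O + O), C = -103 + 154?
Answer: 1/5202 ≈ 0.00019223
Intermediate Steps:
C = 51
E(O) = 2*O² (E(O) = O*(2*O) = 2*O²)
1/E(C) = 1/(2*51²) = 1/(2*2601) = 1/5202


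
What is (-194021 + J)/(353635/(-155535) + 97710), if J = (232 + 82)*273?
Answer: -3368856993/3039394243 ≈ -1.1084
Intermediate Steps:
J = 85722 (J = 314*273 = 85722)
(-194021 + J)/(353635/(-155535) + 97710) = (-194021 + 85722)/(353635/(-155535) + 97710) = -108299/(353635*(-1/155535) + 97710) = -108299/(-70727/31107 + 97710) = -108299/3039394243/31107 = -108299*31107/3039394243 = -3368856993/3039394243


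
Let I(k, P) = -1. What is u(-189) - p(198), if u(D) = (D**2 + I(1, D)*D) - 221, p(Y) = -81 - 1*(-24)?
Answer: 35746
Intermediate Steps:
p(Y) = -57 (p(Y) = -81 + 24 = -57)
u(D) = -221 + D**2 - D (u(D) = (D**2 - D) - 221 = -221 + D**2 - D)
u(-189) - p(198) = (-221 + (-189)**2 - 1*(-189)) - 1*(-57) = (-221 + 35721 + 189) + 57 = 35689 + 57 = 35746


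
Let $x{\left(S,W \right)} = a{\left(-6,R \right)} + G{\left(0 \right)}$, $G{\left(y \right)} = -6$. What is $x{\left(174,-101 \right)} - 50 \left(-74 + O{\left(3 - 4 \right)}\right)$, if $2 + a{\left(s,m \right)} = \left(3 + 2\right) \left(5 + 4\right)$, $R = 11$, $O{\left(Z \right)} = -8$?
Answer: $4137$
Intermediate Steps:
$a{\left(s,m \right)} = 43$ ($a{\left(s,m \right)} = -2 + \left(3 + 2\right) \left(5 + 4\right) = -2 + 5 \cdot 9 = -2 + 45 = 43$)
$x{\left(S,W \right)} = 37$ ($x{\left(S,W \right)} = 43 - 6 = 37$)
$x{\left(174,-101 \right)} - 50 \left(-74 + O{\left(3 - 4 \right)}\right) = 37 - 50 \left(-74 - 8\right) = 37 - -4100 = 37 + 4100 = 4137$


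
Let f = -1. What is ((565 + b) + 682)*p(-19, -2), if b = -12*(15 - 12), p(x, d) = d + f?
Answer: -3633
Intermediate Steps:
p(x, d) = -1 + d (p(x, d) = d - 1 = -1 + d)
b = -36 (b = -12*3 = -36)
((565 + b) + 682)*p(-19, -2) = ((565 - 36) + 682)*(-1 - 2) = (529 + 682)*(-3) = 1211*(-3) = -3633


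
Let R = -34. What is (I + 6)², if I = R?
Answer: 784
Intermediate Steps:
I = -34
(I + 6)² = (-34 + 6)² = (-28)² = 784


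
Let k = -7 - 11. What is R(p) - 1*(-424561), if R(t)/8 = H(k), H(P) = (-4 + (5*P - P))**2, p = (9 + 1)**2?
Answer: 470769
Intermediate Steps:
k = -18
p = 100 (p = 10**2 = 100)
H(P) = (-4 + 4*P)**2
R(t) = 46208 (R(t) = 8*(16*(-1 - 18)**2) = 8*(16*(-19)**2) = 8*(16*361) = 8*5776 = 46208)
R(p) - 1*(-424561) = 46208 - 1*(-424561) = 46208 + 424561 = 470769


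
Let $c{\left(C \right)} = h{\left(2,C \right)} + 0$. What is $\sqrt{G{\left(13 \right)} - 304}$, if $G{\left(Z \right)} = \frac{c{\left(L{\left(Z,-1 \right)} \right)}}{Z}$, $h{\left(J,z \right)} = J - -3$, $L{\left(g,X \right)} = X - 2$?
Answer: $\frac{i \sqrt{51311}}{13} \approx 17.425 i$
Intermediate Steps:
$L{\left(g,X \right)} = -2 + X$ ($L{\left(g,X \right)} = X - 2 = -2 + X$)
$h{\left(J,z \right)} = 3 + J$ ($h{\left(J,z \right)} = J + 3 = 3 + J$)
$c{\left(C \right)} = 5$ ($c{\left(C \right)} = \left(3 + 2\right) + 0 = 5 + 0 = 5$)
$G{\left(Z \right)} = \frac{5}{Z}$
$\sqrt{G{\left(13 \right)} - 304} = \sqrt{\frac{5}{13} - 304} = \sqrt{- \frac{3947}{13}} = \frac{i \sqrt{51311}}{13}$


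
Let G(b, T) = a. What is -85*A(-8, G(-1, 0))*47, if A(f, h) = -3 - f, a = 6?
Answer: -19975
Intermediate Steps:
G(b, T) = 6
-85*A(-8, G(-1, 0))*47 = -85*(-3 - 1*(-8))*47 = -85*(-3 + 8)*47 = -85*5*47 = -425*47 = -19975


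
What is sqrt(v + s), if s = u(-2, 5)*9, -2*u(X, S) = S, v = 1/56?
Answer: I*sqrt(17626)/28 ≈ 4.7415*I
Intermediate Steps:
v = 1/56 ≈ 0.017857
u(X, S) = -S/2
s = -45/2 (s = -1/2*5*9 = -5/2*9 = -45/2 ≈ -22.500)
sqrt(v + s) = sqrt(1/56 - 45/2) = sqrt(-1259/56) = I*sqrt(17626)/28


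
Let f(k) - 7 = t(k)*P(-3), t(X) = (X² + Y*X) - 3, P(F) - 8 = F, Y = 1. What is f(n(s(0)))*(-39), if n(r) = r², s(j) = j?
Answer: 312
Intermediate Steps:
P(F) = 8 + F
t(X) = -3 + X + X² (t(X) = (X² + 1*X) - 3 = (X² + X) - 3 = (X + X²) - 3 = -3 + X + X²)
f(k) = -8 + 5*k + 5*k² (f(k) = 7 + (-3 + k + k²)*(8 - 3) = 7 + (-3 + k + k²)*5 = 7 + (-15 + 5*k + 5*k²) = -8 + 5*k + 5*k²)
f(n(s(0)))*(-39) = (-8 + 5*0² + 5*(0²)²)*(-39) = (-8 + 5*0 + 5*0²)*(-39) = (-8 + 0 + 5*0)*(-39) = (-8 + 0 + 0)*(-39) = -8*(-39) = 312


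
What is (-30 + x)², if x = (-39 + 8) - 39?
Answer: 10000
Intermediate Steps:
x = -70 (x = -31 - 39 = -70)
(-30 + x)² = (-30 - 70)² = (-100)² = 10000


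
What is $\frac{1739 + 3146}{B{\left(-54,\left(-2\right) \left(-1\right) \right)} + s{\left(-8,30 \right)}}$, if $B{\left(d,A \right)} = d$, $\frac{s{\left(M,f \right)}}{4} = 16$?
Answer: $\frac{977}{2} \approx 488.5$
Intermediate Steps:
$s{\left(M,f \right)} = 64$ ($s{\left(M,f \right)} = 4 \cdot 16 = 64$)
$\frac{1739 + 3146}{B{\left(-54,\left(-2\right) \left(-1\right) \right)} + s{\left(-8,30 \right)}} = \frac{1739 + 3146}{-54 + 64} = \frac{4885}{10} = 4885 \cdot \frac{1}{10} = \frac{977}{2}$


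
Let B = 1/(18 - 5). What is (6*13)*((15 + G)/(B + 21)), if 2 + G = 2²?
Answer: 8619/137 ≈ 62.912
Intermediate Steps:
B = 1/13 ≈ 0.076923
G = 2 (G = -2 + 2² = -2 + 4 = 2)
(6*13)*((15 + G)/(B + 21)) = (6*13)*((15 + 2)/(1/13 + 21)) = 78*(17/(274/13)) = 78*(17*(13/274)) = 78*(221/274) = 8619/137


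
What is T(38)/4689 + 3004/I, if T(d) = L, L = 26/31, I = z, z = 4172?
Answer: 109191727/151609437 ≈ 0.72022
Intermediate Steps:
I = 4172
L = 26/31 (L = 26*(1/31) = 26/31 ≈ 0.83871)
T(d) = 26/31
T(38)/4689 + 3004/I = (26/31)/4689 + 3004/4172 = (26/31)*(1/4689) + 3004*(1/4172) = 26/145359 + 751/1043 = 109191727/151609437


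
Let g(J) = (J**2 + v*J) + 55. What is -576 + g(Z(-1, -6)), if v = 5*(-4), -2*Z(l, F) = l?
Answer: -2123/4 ≈ -530.75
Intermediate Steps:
Z(l, F) = -l/2
v = -20
g(J) = 55 + J**2 - 20*J (g(J) = (J**2 - 20*J) + 55 = 55 + J**2 - 20*J)
-576 + g(Z(-1, -6)) = -576 + (55 + (-1/2*(-1))**2 - (-10)*(-1)) = -576 + (55 + (1/2)**2 - 20*1/2) = -576 + (55 + 1/4 - 10) = -576 + 181/4 = -2123/4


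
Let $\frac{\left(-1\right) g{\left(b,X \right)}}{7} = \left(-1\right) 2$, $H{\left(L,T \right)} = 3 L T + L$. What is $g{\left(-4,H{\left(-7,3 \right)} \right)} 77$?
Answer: $1078$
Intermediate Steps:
$H{\left(L,T \right)} = L + 3 L T$ ($H{\left(L,T \right)} = 3 L T + L = L + 3 L T$)
$g{\left(b,X \right)} = 14$ ($g{\left(b,X \right)} = - 7 \left(\left(-1\right) 2\right) = \left(-7\right) \left(-2\right) = 14$)
$g{\left(-4,H{\left(-7,3 \right)} \right)} 77 = 14 \cdot 77 = 1078$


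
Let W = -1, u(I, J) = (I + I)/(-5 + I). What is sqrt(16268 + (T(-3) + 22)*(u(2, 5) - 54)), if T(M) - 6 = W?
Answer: sqrt(14774) ≈ 121.55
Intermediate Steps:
u(I, J) = 2*I/(-5 + I) (u(I, J) = (2*I)/(-5 + I) = 2*I/(-5 + I))
T(M) = 5 (T(M) = 6 - 1 = 5)
sqrt(16268 + (T(-3) + 22)*(u(2, 5) - 54)) = sqrt(16268 + (5 + 22)*(2*2/(-5 + 2) - 54)) = sqrt(16268 + 27*(2*2/(-3) - 54)) = sqrt(16268 + 27*(2*2*(-1/3) - 54)) = sqrt(16268 + 27*(-4/3 - 54)) = sqrt(16268 + 27*(-166/3)) = sqrt(16268 - 1494) = sqrt(14774)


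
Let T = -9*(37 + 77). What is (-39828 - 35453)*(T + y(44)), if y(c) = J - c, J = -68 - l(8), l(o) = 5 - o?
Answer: 85443935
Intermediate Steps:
T = -1026 (T = -9*114 = -1026)
J = -65 (J = -68 - (5 - 1*8) = -68 - (5 - 8) = -68 - 1*(-3) = -68 + 3 = -65)
y(c) = -65 - c
(-39828 - 35453)*(T + y(44)) = (-39828 - 35453)*(-1026 + (-65 - 1*44)) = -75281*(-1026 + (-65 - 44)) = -75281*(-1026 - 109) = -75281*(-1135) = 85443935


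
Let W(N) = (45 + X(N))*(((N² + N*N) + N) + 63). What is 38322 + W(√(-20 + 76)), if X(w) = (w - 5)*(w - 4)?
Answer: 58993 - 2908*√14 ≈ 48112.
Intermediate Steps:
X(w) = (-5 + w)*(-4 + w)
W(N) = (63 + N + 2*N²)*(65 + N² - 9*N) (W(N) = (45 + (20 + N² - 9*N))*(((N² + N*N) + N) + 63) = (65 + N² - 9*N)*(((N² + N²) + N) + 63) = (65 + N² - 9*N)*((2*N² + N) + 63) = (65 + N² - 9*N)*((N + 2*N²) + 63) = (65 + N² - 9*N)*(63 + N + 2*N²) = (63 + N + 2*N²)*(65 + N² - 9*N))
38322 + W(√(-20 + 76)) = 38322 + (4095 - 502*√(-20 + 76) - 17*(-20 + 76)^(3/2) + 2*(√(-20 + 76))⁴ + 184*(√(-20 + 76))²) = 38322 + (4095 - 1004*√14 - 17*112*√14 + 2*(√56)⁴ + 184*(√56)²) = 38322 + (4095 - 1004*√14 - 17*112*√14 + 2*(2*√14)⁴ + 184*(2*√14)²) = 38322 + (4095 - 1004*√14 - 1904*√14 + 2*3136 + 184*56) = 38322 + (4095 - 1004*√14 - 1904*√14 + 6272 + 10304) = 38322 + (20671 - 2908*√14) = 58993 - 2908*√14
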